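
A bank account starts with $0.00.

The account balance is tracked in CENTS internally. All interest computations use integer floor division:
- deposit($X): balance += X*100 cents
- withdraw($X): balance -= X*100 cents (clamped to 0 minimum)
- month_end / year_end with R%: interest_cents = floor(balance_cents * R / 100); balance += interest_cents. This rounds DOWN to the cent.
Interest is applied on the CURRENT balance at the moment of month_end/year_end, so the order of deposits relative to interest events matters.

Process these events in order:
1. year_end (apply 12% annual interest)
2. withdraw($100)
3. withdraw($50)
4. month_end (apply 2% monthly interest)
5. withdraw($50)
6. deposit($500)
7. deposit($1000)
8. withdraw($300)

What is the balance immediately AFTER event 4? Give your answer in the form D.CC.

After 1 (year_end (apply 12% annual interest)): balance=$0.00 total_interest=$0.00
After 2 (withdraw($100)): balance=$0.00 total_interest=$0.00
After 3 (withdraw($50)): balance=$0.00 total_interest=$0.00
After 4 (month_end (apply 2% monthly interest)): balance=$0.00 total_interest=$0.00

Answer: 0.00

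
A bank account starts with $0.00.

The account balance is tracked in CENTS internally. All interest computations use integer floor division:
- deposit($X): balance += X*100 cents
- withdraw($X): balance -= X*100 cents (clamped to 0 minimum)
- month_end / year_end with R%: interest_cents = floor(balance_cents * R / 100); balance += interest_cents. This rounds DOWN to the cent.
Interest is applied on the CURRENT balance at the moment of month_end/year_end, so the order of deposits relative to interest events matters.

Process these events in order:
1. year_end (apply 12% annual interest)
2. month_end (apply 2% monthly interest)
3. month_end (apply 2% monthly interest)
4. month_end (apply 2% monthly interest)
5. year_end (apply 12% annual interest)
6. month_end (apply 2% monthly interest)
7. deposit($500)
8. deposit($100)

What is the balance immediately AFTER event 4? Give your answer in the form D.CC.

Answer: 0.00

Derivation:
After 1 (year_end (apply 12% annual interest)): balance=$0.00 total_interest=$0.00
After 2 (month_end (apply 2% monthly interest)): balance=$0.00 total_interest=$0.00
After 3 (month_end (apply 2% monthly interest)): balance=$0.00 total_interest=$0.00
After 4 (month_end (apply 2% monthly interest)): balance=$0.00 total_interest=$0.00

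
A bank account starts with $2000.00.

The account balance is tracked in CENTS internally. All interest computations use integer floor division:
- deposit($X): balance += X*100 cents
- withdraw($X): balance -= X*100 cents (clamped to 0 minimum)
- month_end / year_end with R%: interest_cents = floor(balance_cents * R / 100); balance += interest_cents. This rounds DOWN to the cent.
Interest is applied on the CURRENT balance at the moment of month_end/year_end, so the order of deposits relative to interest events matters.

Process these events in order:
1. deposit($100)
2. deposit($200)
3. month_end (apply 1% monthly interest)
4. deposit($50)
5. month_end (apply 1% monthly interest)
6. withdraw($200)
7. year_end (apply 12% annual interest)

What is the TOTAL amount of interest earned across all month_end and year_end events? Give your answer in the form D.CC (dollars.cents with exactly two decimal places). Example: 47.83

Answer: 310.33

Derivation:
After 1 (deposit($100)): balance=$2100.00 total_interest=$0.00
After 2 (deposit($200)): balance=$2300.00 total_interest=$0.00
After 3 (month_end (apply 1% monthly interest)): balance=$2323.00 total_interest=$23.00
After 4 (deposit($50)): balance=$2373.00 total_interest=$23.00
After 5 (month_end (apply 1% monthly interest)): balance=$2396.73 total_interest=$46.73
After 6 (withdraw($200)): balance=$2196.73 total_interest=$46.73
After 7 (year_end (apply 12% annual interest)): balance=$2460.33 total_interest=$310.33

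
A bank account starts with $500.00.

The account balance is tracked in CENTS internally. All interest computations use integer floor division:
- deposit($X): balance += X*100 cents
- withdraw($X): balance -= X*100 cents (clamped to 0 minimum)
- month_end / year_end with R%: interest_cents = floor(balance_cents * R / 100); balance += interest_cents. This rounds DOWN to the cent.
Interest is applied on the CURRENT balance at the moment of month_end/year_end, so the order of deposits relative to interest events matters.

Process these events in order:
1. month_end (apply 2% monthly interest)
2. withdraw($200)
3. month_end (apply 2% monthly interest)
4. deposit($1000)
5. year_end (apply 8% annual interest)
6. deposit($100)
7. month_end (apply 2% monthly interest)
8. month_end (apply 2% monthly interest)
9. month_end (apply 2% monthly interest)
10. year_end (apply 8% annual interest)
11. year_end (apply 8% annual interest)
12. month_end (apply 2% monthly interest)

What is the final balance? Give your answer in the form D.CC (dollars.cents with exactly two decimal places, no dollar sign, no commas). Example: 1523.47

Answer: 1920.91

Derivation:
After 1 (month_end (apply 2% monthly interest)): balance=$510.00 total_interest=$10.00
After 2 (withdraw($200)): balance=$310.00 total_interest=$10.00
After 3 (month_end (apply 2% monthly interest)): balance=$316.20 total_interest=$16.20
After 4 (deposit($1000)): balance=$1316.20 total_interest=$16.20
After 5 (year_end (apply 8% annual interest)): balance=$1421.49 total_interest=$121.49
After 6 (deposit($100)): balance=$1521.49 total_interest=$121.49
After 7 (month_end (apply 2% monthly interest)): balance=$1551.91 total_interest=$151.91
After 8 (month_end (apply 2% monthly interest)): balance=$1582.94 total_interest=$182.94
After 9 (month_end (apply 2% monthly interest)): balance=$1614.59 total_interest=$214.59
After 10 (year_end (apply 8% annual interest)): balance=$1743.75 total_interest=$343.75
After 11 (year_end (apply 8% annual interest)): balance=$1883.25 total_interest=$483.25
After 12 (month_end (apply 2% monthly interest)): balance=$1920.91 total_interest=$520.91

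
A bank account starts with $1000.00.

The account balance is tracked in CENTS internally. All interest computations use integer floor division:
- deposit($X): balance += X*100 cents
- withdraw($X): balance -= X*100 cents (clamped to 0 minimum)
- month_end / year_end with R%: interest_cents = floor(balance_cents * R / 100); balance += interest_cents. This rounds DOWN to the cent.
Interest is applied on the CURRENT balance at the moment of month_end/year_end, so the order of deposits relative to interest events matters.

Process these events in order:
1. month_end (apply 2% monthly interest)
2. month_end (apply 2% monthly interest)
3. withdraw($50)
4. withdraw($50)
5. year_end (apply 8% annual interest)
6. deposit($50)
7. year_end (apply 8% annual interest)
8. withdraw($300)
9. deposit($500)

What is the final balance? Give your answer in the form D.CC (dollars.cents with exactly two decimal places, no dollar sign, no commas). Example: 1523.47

Answer: 1350.88

Derivation:
After 1 (month_end (apply 2% monthly interest)): balance=$1020.00 total_interest=$20.00
After 2 (month_end (apply 2% monthly interest)): balance=$1040.40 total_interest=$40.40
After 3 (withdraw($50)): balance=$990.40 total_interest=$40.40
After 4 (withdraw($50)): balance=$940.40 total_interest=$40.40
After 5 (year_end (apply 8% annual interest)): balance=$1015.63 total_interest=$115.63
After 6 (deposit($50)): balance=$1065.63 total_interest=$115.63
After 7 (year_end (apply 8% annual interest)): balance=$1150.88 total_interest=$200.88
After 8 (withdraw($300)): balance=$850.88 total_interest=$200.88
After 9 (deposit($500)): balance=$1350.88 total_interest=$200.88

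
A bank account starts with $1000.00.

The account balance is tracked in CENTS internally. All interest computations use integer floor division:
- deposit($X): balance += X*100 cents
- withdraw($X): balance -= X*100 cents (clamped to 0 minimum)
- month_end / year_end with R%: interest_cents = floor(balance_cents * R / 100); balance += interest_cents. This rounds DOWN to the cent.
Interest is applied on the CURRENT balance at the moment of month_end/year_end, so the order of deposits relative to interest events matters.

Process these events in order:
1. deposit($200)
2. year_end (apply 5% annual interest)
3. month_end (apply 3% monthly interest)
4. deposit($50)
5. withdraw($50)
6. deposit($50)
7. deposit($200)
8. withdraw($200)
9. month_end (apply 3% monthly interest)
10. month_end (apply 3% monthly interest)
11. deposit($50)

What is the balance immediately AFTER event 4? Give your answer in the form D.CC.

Answer: 1347.80

Derivation:
After 1 (deposit($200)): balance=$1200.00 total_interest=$0.00
After 2 (year_end (apply 5% annual interest)): balance=$1260.00 total_interest=$60.00
After 3 (month_end (apply 3% monthly interest)): balance=$1297.80 total_interest=$97.80
After 4 (deposit($50)): balance=$1347.80 total_interest=$97.80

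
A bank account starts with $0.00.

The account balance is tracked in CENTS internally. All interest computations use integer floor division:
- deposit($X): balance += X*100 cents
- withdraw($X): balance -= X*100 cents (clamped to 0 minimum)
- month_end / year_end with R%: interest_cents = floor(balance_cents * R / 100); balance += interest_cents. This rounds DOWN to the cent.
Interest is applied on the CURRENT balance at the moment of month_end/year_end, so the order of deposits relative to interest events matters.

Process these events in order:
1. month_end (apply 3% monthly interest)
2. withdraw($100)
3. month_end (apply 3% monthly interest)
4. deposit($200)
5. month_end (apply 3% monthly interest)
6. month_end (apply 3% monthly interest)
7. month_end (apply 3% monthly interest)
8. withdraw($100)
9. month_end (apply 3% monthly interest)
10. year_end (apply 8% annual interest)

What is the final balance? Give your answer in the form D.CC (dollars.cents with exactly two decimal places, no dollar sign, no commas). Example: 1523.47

Answer: 131.85

Derivation:
After 1 (month_end (apply 3% monthly interest)): balance=$0.00 total_interest=$0.00
After 2 (withdraw($100)): balance=$0.00 total_interest=$0.00
After 3 (month_end (apply 3% monthly interest)): balance=$0.00 total_interest=$0.00
After 4 (deposit($200)): balance=$200.00 total_interest=$0.00
After 5 (month_end (apply 3% monthly interest)): balance=$206.00 total_interest=$6.00
After 6 (month_end (apply 3% monthly interest)): balance=$212.18 total_interest=$12.18
After 7 (month_end (apply 3% monthly interest)): balance=$218.54 total_interest=$18.54
After 8 (withdraw($100)): balance=$118.54 total_interest=$18.54
After 9 (month_end (apply 3% monthly interest)): balance=$122.09 total_interest=$22.09
After 10 (year_end (apply 8% annual interest)): balance=$131.85 total_interest=$31.85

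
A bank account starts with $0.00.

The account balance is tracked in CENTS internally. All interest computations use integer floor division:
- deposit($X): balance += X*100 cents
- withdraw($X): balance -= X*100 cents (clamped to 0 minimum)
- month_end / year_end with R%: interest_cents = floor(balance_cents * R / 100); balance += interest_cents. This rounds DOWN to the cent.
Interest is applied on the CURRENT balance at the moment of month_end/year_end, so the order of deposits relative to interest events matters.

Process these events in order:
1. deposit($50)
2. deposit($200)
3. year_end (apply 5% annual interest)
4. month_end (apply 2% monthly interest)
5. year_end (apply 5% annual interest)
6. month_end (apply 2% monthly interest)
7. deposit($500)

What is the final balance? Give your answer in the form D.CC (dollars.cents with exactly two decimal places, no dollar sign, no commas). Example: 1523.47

Answer: 786.75

Derivation:
After 1 (deposit($50)): balance=$50.00 total_interest=$0.00
After 2 (deposit($200)): balance=$250.00 total_interest=$0.00
After 3 (year_end (apply 5% annual interest)): balance=$262.50 total_interest=$12.50
After 4 (month_end (apply 2% monthly interest)): balance=$267.75 total_interest=$17.75
After 5 (year_end (apply 5% annual interest)): balance=$281.13 total_interest=$31.13
After 6 (month_end (apply 2% monthly interest)): balance=$286.75 total_interest=$36.75
After 7 (deposit($500)): balance=$786.75 total_interest=$36.75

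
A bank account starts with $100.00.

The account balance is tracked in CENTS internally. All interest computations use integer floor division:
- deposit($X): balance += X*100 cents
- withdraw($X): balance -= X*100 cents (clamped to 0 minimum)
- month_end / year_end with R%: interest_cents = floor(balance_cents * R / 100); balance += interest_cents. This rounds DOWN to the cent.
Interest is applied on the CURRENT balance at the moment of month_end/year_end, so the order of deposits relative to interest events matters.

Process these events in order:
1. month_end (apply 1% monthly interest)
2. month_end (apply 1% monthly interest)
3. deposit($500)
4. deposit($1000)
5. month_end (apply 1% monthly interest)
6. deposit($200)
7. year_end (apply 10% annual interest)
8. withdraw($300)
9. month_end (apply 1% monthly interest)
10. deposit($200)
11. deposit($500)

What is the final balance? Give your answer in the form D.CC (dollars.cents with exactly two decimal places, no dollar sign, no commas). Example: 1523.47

After 1 (month_end (apply 1% monthly interest)): balance=$101.00 total_interest=$1.00
After 2 (month_end (apply 1% monthly interest)): balance=$102.01 total_interest=$2.01
After 3 (deposit($500)): balance=$602.01 total_interest=$2.01
After 4 (deposit($1000)): balance=$1602.01 total_interest=$2.01
After 5 (month_end (apply 1% monthly interest)): balance=$1618.03 total_interest=$18.03
After 6 (deposit($200)): balance=$1818.03 total_interest=$18.03
After 7 (year_end (apply 10% annual interest)): balance=$1999.83 total_interest=$199.83
After 8 (withdraw($300)): balance=$1699.83 total_interest=$199.83
After 9 (month_end (apply 1% monthly interest)): balance=$1716.82 total_interest=$216.82
After 10 (deposit($200)): balance=$1916.82 total_interest=$216.82
After 11 (deposit($500)): balance=$2416.82 total_interest=$216.82

Answer: 2416.82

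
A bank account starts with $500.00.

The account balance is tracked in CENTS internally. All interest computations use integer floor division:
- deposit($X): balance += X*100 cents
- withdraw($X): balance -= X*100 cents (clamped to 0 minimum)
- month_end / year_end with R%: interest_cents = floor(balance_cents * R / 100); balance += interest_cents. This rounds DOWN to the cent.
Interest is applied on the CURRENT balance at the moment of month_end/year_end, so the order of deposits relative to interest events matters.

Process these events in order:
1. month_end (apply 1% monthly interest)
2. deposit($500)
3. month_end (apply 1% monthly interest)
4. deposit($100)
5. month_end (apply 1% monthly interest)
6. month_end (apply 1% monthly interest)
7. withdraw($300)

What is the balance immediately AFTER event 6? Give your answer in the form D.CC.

Answer: 1137.46

Derivation:
After 1 (month_end (apply 1% monthly interest)): balance=$505.00 total_interest=$5.00
After 2 (deposit($500)): balance=$1005.00 total_interest=$5.00
After 3 (month_end (apply 1% monthly interest)): balance=$1015.05 total_interest=$15.05
After 4 (deposit($100)): balance=$1115.05 total_interest=$15.05
After 5 (month_end (apply 1% monthly interest)): balance=$1126.20 total_interest=$26.20
After 6 (month_end (apply 1% monthly interest)): balance=$1137.46 total_interest=$37.46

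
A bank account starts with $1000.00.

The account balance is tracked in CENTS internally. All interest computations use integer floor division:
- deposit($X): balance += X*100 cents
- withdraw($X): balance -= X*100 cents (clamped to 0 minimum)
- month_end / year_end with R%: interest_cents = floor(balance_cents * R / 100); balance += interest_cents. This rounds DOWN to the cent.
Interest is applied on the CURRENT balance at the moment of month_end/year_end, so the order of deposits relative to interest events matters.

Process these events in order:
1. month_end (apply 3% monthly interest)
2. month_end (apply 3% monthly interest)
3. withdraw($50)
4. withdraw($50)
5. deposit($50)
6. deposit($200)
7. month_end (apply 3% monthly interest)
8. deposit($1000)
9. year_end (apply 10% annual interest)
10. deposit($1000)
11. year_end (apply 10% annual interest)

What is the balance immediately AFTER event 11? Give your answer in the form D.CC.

Answer: 3819.13

Derivation:
After 1 (month_end (apply 3% monthly interest)): balance=$1030.00 total_interest=$30.00
After 2 (month_end (apply 3% monthly interest)): balance=$1060.90 total_interest=$60.90
After 3 (withdraw($50)): balance=$1010.90 total_interest=$60.90
After 4 (withdraw($50)): balance=$960.90 total_interest=$60.90
After 5 (deposit($50)): balance=$1010.90 total_interest=$60.90
After 6 (deposit($200)): balance=$1210.90 total_interest=$60.90
After 7 (month_end (apply 3% monthly interest)): balance=$1247.22 total_interest=$97.22
After 8 (deposit($1000)): balance=$2247.22 total_interest=$97.22
After 9 (year_end (apply 10% annual interest)): balance=$2471.94 total_interest=$321.94
After 10 (deposit($1000)): balance=$3471.94 total_interest=$321.94
After 11 (year_end (apply 10% annual interest)): balance=$3819.13 total_interest=$669.13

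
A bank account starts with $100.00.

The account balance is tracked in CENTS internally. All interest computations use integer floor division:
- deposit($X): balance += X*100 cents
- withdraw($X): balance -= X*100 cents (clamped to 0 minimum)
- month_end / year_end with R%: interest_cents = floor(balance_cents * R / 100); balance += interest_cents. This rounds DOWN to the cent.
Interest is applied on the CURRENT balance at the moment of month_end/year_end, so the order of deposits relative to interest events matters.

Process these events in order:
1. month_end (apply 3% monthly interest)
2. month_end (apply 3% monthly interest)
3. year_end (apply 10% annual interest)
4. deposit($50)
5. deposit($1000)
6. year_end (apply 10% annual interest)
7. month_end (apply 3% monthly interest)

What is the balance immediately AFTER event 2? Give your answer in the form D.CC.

Answer: 106.09

Derivation:
After 1 (month_end (apply 3% monthly interest)): balance=$103.00 total_interest=$3.00
After 2 (month_end (apply 3% monthly interest)): balance=$106.09 total_interest=$6.09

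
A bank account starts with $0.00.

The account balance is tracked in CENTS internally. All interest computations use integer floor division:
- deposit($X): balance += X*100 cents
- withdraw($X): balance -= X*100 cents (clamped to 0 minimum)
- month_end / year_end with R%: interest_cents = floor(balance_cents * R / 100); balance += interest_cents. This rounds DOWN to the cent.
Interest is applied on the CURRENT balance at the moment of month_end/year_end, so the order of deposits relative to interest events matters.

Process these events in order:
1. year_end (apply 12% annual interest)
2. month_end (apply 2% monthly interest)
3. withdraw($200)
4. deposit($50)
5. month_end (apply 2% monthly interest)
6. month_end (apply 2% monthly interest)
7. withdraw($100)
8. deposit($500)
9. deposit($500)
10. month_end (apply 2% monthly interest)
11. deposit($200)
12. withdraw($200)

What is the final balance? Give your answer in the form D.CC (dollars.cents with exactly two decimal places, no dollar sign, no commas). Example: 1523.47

Answer: 1020.00

Derivation:
After 1 (year_end (apply 12% annual interest)): balance=$0.00 total_interest=$0.00
After 2 (month_end (apply 2% monthly interest)): balance=$0.00 total_interest=$0.00
After 3 (withdraw($200)): balance=$0.00 total_interest=$0.00
After 4 (deposit($50)): balance=$50.00 total_interest=$0.00
After 5 (month_end (apply 2% monthly interest)): balance=$51.00 total_interest=$1.00
After 6 (month_end (apply 2% monthly interest)): balance=$52.02 total_interest=$2.02
After 7 (withdraw($100)): balance=$0.00 total_interest=$2.02
After 8 (deposit($500)): balance=$500.00 total_interest=$2.02
After 9 (deposit($500)): balance=$1000.00 total_interest=$2.02
After 10 (month_end (apply 2% monthly interest)): balance=$1020.00 total_interest=$22.02
After 11 (deposit($200)): balance=$1220.00 total_interest=$22.02
After 12 (withdraw($200)): balance=$1020.00 total_interest=$22.02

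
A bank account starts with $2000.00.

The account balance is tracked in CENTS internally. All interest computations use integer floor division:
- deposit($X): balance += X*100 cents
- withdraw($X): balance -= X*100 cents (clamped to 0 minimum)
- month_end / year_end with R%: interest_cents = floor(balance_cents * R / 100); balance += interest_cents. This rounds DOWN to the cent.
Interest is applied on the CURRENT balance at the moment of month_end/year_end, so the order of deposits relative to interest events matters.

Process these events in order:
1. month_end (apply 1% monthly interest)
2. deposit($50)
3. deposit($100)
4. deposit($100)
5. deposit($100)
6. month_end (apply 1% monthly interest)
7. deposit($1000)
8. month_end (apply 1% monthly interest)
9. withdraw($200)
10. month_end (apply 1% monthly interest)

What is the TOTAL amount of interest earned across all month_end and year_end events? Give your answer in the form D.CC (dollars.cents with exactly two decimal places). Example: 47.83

Answer: 109.90

Derivation:
After 1 (month_end (apply 1% monthly interest)): balance=$2020.00 total_interest=$20.00
After 2 (deposit($50)): balance=$2070.00 total_interest=$20.00
After 3 (deposit($100)): balance=$2170.00 total_interest=$20.00
After 4 (deposit($100)): balance=$2270.00 total_interest=$20.00
After 5 (deposit($100)): balance=$2370.00 total_interest=$20.00
After 6 (month_end (apply 1% monthly interest)): balance=$2393.70 total_interest=$43.70
After 7 (deposit($1000)): balance=$3393.70 total_interest=$43.70
After 8 (month_end (apply 1% monthly interest)): balance=$3427.63 total_interest=$77.63
After 9 (withdraw($200)): balance=$3227.63 total_interest=$77.63
After 10 (month_end (apply 1% monthly interest)): balance=$3259.90 total_interest=$109.90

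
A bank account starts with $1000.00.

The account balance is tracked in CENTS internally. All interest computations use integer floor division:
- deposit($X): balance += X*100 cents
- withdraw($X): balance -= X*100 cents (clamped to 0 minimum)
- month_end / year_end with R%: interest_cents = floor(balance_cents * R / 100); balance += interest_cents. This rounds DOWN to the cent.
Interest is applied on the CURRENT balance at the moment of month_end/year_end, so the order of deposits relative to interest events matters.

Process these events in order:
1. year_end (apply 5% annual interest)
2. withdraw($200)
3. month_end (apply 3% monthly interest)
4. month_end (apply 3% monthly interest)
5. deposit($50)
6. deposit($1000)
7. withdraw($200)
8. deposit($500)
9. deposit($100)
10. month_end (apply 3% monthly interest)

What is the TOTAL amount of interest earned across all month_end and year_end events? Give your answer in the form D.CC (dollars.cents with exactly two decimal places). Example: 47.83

After 1 (year_end (apply 5% annual interest)): balance=$1050.00 total_interest=$50.00
After 2 (withdraw($200)): balance=$850.00 total_interest=$50.00
After 3 (month_end (apply 3% monthly interest)): balance=$875.50 total_interest=$75.50
After 4 (month_end (apply 3% monthly interest)): balance=$901.76 total_interest=$101.76
After 5 (deposit($50)): balance=$951.76 total_interest=$101.76
After 6 (deposit($1000)): balance=$1951.76 total_interest=$101.76
After 7 (withdraw($200)): balance=$1751.76 total_interest=$101.76
After 8 (deposit($500)): balance=$2251.76 total_interest=$101.76
After 9 (deposit($100)): balance=$2351.76 total_interest=$101.76
After 10 (month_end (apply 3% monthly interest)): balance=$2422.31 total_interest=$172.31

Answer: 172.31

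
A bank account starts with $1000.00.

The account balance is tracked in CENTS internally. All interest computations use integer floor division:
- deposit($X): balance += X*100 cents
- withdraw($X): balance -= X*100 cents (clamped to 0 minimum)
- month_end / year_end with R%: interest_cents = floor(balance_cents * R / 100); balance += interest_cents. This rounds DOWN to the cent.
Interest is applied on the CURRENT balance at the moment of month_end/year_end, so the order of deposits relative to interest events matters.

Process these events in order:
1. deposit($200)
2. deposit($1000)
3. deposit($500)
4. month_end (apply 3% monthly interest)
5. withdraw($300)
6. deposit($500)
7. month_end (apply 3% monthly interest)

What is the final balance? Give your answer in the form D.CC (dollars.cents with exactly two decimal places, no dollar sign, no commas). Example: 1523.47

Answer: 3070.43

Derivation:
After 1 (deposit($200)): balance=$1200.00 total_interest=$0.00
After 2 (deposit($1000)): balance=$2200.00 total_interest=$0.00
After 3 (deposit($500)): balance=$2700.00 total_interest=$0.00
After 4 (month_end (apply 3% monthly interest)): balance=$2781.00 total_interest=$81.00
After 5 (withdraw($300)): balance=$2481.00 total_interest=$81.00
After 6 (deposit($500)): balance=$2981.00 total_interest=$81.00
After 7 (month_end (apply 3% monthly interest)): balance=$3070.43 total_interest=$170.43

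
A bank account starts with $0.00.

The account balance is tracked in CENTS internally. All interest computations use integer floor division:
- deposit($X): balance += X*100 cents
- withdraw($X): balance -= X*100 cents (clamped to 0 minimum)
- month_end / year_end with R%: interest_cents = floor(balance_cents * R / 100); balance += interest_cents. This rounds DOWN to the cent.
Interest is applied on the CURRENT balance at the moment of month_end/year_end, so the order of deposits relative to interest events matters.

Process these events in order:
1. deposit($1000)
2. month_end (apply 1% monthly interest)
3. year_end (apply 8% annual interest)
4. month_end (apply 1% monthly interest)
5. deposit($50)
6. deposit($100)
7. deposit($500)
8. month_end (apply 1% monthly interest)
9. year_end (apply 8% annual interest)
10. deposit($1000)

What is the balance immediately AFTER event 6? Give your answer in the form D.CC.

After 1 (deposit($1000)): balance=$1000.00 total_interest=$0.00
After 2 (month_end (apply 1% monthly interest)): balance=$1010.00 total_interest=$10.00
After 3 (year_end (apply 8% annual interest)): balance=$1090.80 total_interest=$90.80
After 4 (month_end (apply 1% monthly interest)): balance=$1101.70 total_interest=$101.70
After 5 (deposit($50)): balance=$1151.70 total_interest=$101.70
After 6 (deposit($100)): balance=$1251.70 total_interest=$101.70

Answer: 1251.70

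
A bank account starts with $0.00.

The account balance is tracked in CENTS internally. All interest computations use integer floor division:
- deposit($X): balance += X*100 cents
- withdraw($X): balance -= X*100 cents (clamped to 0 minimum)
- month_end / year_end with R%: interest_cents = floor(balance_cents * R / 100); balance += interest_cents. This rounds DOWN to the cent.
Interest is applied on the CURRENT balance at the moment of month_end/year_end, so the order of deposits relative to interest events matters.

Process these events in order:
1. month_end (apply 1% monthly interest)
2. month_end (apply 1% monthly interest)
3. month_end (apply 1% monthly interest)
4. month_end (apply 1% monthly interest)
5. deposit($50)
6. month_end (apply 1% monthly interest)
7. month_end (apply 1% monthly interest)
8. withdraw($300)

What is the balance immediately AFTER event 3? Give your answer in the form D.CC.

After 1 (month_end (apply 1% monthly interest)): balance=$0.00 total_interest=$0.00
After 2 (month_end (apply 1% monthly interest)): balance=$0.00 total_interest=$0.00
After 3 (month_end (apply 1% monthly interest)): balance=$0.00 total_interest=$0.00

Answer: 0.00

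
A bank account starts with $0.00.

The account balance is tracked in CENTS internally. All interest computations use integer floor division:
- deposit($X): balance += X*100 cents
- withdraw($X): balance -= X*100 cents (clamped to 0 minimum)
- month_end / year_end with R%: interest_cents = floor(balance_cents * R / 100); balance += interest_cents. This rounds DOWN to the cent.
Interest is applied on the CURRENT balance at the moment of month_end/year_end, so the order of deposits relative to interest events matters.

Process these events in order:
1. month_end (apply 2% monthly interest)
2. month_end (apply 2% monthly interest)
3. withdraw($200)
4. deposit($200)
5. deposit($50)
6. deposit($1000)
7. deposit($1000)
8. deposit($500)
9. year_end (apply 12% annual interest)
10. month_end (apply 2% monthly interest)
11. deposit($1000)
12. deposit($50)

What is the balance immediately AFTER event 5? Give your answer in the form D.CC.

After 1 (month_end (apply 2% monthly interest)): balance=$0.00 total_interest=$0.00
After 2 (month_end (apply 2% monthly interest)): balance=$0.00 total_interest=$0.00
After 3 (withdraw($200)): balance=$0.00 total_interest=$0.00
After 4 (deposit($200)): balance=$200.00 total_interest=$0.00
After 5 (deposit($50)): balance=$250.00 total_interest=$0.00

Answer: 250.00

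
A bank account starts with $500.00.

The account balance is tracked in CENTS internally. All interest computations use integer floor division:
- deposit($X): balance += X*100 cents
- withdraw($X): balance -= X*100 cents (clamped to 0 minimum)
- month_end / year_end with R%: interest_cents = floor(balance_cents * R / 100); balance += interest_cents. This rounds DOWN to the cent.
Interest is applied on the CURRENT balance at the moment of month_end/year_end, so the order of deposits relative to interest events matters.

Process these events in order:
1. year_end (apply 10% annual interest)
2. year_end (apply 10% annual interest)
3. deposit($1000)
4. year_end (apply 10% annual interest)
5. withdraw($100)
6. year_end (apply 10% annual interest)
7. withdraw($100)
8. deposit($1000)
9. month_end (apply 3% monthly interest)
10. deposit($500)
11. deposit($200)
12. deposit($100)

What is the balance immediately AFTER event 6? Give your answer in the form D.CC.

Answer: 1832.05

Derivation:
After 1 (year_end (apply 10% annual interest)): balance=$550.00 total_interest=$50.00
After 2 (year_end (apply 10% annual interest)): balance=$605.00 total_interest=$105.00
After 3 (deposit($1000)): balance=$1605.00 total_interest=$105.00
After 4 (year_end (apply 10% annual interest)): balance=$1765.50 total_interest=$265.50
After 5 (withdraw($100)): balance=$1665.50 total_interest=$265.50
After 6 (year_end (apply 10% annual interest)): balance=$1832.05 total_interest=$432.05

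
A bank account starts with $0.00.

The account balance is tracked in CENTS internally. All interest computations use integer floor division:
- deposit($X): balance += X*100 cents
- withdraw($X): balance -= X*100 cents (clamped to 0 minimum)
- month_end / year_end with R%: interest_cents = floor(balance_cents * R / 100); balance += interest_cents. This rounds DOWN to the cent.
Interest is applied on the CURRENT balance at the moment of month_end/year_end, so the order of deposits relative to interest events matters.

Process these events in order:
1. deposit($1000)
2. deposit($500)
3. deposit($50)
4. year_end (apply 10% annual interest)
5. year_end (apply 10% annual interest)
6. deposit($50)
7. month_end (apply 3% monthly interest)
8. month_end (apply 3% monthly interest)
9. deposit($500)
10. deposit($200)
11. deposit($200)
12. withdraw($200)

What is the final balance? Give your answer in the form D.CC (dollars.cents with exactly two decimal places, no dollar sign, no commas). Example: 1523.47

Answer: 2742.75

Derivation:
After 1 (deposit($1000)): balance=$1000.00 total_interest=$0.00
After 2 (deposit($500)): balance=$1500.00 total_interest=$0.00
After 3 (deposit($50)): balance=$1550.00 total_interest=$0.00
After 4 (year_end (apply 10% annual interest)): balance=$1705.00 total_interest=$155.00
After 5 (year_end (apply 10% annual interest)): balance=$1875.50 total_interest=$325.50
After 6 (deposit($50)): balance=$1925.50 total_interest=$325.50
After 7 (month_end (apply 3% monthly interest)): balance=$1983.26 total_interest=$383.26
After 8 (month_end (apply 3% monthly interest)): balance=$2042.75 total_interest=$442.75
After 9 (deposit($500)): balance=$2542.75 total_interest=$442.75
After 10 (deposit($200)): balance=$2742.75 total_interest=$442.75
After 11 (deposit($200)): balance=$2942.75 total_interest=$442.75
After 12 (withdraw($200)): balance=$2742.75 total_interest=$442.75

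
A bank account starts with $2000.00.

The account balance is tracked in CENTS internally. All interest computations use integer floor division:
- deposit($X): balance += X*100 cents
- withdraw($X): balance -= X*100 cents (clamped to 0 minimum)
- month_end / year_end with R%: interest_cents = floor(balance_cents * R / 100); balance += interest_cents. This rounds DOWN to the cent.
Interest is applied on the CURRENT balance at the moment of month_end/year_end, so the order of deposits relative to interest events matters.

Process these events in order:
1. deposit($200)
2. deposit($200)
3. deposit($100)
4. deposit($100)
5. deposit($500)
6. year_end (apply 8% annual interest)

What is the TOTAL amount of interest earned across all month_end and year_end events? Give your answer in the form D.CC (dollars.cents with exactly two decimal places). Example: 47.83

Answer: 248.00

Derivation:
After 1 (deposit($200)): balance=$2200.00 total_interest=$0.00
After 2 (deposit($200)): balance=$2400.00 total_interest=$0.00
After 3 (deposit($100)): balance=$2500.00 total_interest=$0.00
After 4 (deposit($100)): balance=$2600.00 total_interest=$0.00
After 5 (deposit($500)): balance=$3100.00 total_interest=$0.00
After 6 (year_end (apply 8% annual interest)): balance=$3348.00 total_interest=$248.00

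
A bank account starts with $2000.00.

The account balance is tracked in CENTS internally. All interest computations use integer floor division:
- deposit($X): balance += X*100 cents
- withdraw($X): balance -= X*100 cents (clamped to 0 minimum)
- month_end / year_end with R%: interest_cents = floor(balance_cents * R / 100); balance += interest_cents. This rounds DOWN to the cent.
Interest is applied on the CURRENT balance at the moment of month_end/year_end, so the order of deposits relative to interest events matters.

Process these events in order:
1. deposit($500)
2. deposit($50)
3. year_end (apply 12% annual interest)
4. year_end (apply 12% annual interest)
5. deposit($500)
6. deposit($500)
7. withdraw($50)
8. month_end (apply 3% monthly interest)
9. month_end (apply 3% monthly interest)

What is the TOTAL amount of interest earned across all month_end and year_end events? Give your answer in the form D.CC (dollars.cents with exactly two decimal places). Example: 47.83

After 1 (deposit($500)): balance=$2500.00 total_interest=$0.00
After 2 (deposit($50)): balance=$2550.00 total_interest=$0.00
After 3 (year_end (apply 12% annual interest)): balance=$2856.00 total_interest=$306.00
After 4 (year_end (apply 12% annual interest)): balance=$3198.72 total_interest=$648.72
After 5 (deposit($500)): balance=$3698.72 total_interest=$648.72
After 6 (deposit($500)): balance=$4198.72 total_interest=$648.72
After 7 (withdraw($50)): balance=$4148.72 total_interest=$648.72
After 8 (month_end (apply 3% monthly interest)): balance=$4273.18 total_interest=$773.18
After 9 (month_end (apply 3% monthly interest)): balance=$4401.37 total_interest=$901.37

Answer: 901.37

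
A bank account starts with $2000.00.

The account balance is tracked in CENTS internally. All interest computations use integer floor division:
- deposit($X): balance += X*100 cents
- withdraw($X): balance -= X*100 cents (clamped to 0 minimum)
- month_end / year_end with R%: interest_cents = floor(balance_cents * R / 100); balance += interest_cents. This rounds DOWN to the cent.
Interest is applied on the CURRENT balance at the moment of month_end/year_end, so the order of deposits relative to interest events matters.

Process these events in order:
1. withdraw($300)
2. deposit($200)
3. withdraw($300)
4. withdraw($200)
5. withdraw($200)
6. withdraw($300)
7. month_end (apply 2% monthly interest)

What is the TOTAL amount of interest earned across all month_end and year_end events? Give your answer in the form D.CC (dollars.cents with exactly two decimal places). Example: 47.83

Answer: 18.00

Derivation:
After 1 (withdraw($300)): balance=$1700.00 total_interest=$0.00
After 2 (deposit($200)): balance=$1900.00 total_interest=$0.00
After 3 (withdraw($300)): balance=$1600.00 total_interest=$0.00
After 4 (withdraw($200)): balance=$1400.00 total_interest=$0.00
After 5 (withdraw($200)): balance=$1200.00 total_interest=$0.00
After 6 (withdraw($300)): balance=$900.00 total_interest=$0.00
After 7 (month_end (apply 2% monthly interest)): balance=$918.00 total_interest=$18.00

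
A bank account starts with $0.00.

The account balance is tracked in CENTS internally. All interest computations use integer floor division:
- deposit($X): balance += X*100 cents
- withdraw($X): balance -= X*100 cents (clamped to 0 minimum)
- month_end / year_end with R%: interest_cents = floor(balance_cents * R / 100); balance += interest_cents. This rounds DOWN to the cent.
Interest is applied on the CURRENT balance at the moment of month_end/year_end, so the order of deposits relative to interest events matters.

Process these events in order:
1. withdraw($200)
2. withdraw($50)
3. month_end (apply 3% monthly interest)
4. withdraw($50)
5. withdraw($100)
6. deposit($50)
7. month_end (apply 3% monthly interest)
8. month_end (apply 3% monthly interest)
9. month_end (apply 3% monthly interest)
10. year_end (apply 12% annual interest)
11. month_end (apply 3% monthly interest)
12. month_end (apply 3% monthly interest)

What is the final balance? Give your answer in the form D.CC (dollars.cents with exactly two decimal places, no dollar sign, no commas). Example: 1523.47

After 1 (withdraw($200)): balance=$0.00 total_interest=$0.00
After 2 (withdraw($50)): balance=$0.00 total_interest=$0.00
After 3 (month_end (apply 3% monthly interest)): balance=$0.00 total_interest=$0.00
After 4 (withdraw($50)): balance=$0.00 total_interest=$0.00
After 5 (withdraw($100)): balance=$0.00 total_interest=$0.00
After 6 (deposit($50)): balance=$50.00 total_interest=$0.00
After 7 (month_end (apply 3% monthly interest)): balance=$51.50 total_interest=$1.50
After 8 (month_end (apply 3% monthly interest)): balance=$53.04 total_interest=$3.04
After 9 (month_end (apply 3% monthly interest)): balance=$54.63 total_interest=$4.63
After 10 (year_end (apply 12% annual interest)): balance=$61.18 total_interest=$11.18
After 11 (month_end (apply 3% monthly interest)): balance=$63.01 total_interest=$13.01
After 12 (month_end (apply 3% monthly interest)): balance=$64.90 total_interest=$14.90

Answer: 64.90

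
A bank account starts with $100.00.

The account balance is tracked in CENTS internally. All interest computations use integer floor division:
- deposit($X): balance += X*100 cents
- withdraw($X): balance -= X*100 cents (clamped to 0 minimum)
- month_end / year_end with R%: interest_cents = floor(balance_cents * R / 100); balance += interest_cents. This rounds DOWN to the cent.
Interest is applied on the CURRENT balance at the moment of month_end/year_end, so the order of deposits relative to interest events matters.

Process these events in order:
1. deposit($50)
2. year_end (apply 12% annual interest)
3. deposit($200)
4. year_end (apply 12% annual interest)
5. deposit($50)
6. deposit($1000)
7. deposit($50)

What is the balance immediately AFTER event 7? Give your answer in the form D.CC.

After 1 (deposit($50)): balance=$150.00 total_interest=$0.00
After 2 (year_end (apply 12% annual interest)): balance=$168.00 total_interest=$18.00
After 3 (deposit($200)): balance=$368.00 total_interest=$18.00
After 4 (year_end (apply 12% annual interest)): balance=$412.16 total_interest=$62.16
After 5 (deposit($50)): balance=$462.16 total_interest=$62.16
After 6 (deposit($1000)): balance=$1462.16 total_interest=$62.16
After 7 (deposit($50)): balance=$1512.16 total_interest=$62.16

Answer: 1512.16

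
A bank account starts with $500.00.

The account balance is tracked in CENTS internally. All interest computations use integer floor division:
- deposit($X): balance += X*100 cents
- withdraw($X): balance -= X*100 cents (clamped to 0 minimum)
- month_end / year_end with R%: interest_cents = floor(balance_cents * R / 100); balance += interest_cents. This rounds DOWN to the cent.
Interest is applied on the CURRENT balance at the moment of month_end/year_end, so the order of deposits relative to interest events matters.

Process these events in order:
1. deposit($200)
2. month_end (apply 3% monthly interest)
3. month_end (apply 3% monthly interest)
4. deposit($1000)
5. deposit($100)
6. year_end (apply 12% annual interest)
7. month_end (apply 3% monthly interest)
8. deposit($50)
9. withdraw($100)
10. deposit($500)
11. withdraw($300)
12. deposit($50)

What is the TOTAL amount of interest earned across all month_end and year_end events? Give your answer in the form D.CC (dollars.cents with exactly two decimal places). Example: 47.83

Answer: 325.65

Derivation:
After 1 (deposit($200)): balance=$700.00 total_interest=$0.00
After 2 (month_end (apply 3% monthly interest)): balance=$721.00 total_interest=$21.00
After 3 (month_end (apply 3% monthly interest)): balance=$742.63 total_interest=$42.63
After 4 (deposit($1000)): balance=$1742.63 total_interest=$42.63
After 5 (deposit($100)): balance=$1842.63 total_interest=$42.63
After 6 (year_end (apply 12% annual interest)): balance=$2063.74 total_interest=$263.74
After 7 (month_end (apply 3% monthly interest)): balance=$2125.65 total_interest=$325.65
After 8 (deposit($50)): balance=$2175.65 total_interest=$325.65
After 9 (withdraw($100)): balance=$2075.65 total_interest=$325.65
After 10 (deposit($500)): balance=$2575.65 total_interest=$325.65
After 11 (withdraw($300)): balance=$2275.65 total_interest=$325.65
After 12 (deposit($50)): balance=$2325.65 total_interest=$325.65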